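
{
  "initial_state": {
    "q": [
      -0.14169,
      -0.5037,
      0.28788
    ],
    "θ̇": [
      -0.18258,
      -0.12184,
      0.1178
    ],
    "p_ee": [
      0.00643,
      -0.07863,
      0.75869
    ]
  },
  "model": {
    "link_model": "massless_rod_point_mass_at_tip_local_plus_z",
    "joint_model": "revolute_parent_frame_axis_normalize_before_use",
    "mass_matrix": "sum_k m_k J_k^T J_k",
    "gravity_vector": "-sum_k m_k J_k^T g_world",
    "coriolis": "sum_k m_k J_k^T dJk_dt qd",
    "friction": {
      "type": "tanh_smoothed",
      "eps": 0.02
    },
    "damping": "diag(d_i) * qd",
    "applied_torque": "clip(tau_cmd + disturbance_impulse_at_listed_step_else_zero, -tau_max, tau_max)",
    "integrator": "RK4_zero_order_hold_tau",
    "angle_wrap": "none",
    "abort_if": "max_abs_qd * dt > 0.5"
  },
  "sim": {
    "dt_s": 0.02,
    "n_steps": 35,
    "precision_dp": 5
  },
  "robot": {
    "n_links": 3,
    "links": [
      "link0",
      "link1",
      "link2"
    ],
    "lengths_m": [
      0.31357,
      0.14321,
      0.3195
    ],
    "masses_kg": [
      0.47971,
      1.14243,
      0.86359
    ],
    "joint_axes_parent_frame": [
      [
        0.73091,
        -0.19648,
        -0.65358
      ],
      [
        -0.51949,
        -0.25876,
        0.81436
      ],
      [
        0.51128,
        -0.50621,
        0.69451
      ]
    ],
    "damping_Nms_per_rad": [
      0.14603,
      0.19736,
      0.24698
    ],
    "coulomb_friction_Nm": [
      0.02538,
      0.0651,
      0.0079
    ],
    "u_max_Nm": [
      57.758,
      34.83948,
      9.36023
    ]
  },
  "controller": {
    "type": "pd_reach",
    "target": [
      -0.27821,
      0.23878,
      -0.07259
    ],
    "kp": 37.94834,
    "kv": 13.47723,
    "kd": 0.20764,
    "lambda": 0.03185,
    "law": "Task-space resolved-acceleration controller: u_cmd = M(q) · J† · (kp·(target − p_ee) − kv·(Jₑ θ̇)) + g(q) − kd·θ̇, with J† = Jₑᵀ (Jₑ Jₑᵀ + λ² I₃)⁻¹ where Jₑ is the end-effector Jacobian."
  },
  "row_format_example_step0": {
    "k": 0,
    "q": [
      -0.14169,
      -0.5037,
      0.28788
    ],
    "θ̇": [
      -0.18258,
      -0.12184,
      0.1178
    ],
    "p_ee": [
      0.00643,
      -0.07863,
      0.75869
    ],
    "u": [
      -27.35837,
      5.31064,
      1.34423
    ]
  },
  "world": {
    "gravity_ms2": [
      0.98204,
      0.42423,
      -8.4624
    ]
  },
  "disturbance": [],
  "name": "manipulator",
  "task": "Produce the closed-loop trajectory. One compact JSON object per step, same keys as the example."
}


{"k":1,"q":[-0.18305,-0.56133,0.34279],"\u03b8\u0307":[-3.79144,-5.32905,5.0295],"p_ee":[0.00446,-0.07468,0.75511],"u":[-18.58764,4.57962,0.26604]}
{"k":2,"q":[-0.26949,-0.6662,0.45873],"\u03b8\u0307":[-4.75537,-4.74744,6.57054],"p_ee":[-0.00178,-0.06253,0.74688],"u":[-8.47272,2.02354,0.42501]}
{"k":3,"q":[-0.36418,-0.73852,0.59521],"\u03b8\u0307":[-4.70796,-2.24836,7.22647],"p_ee":[-0.01065,-0.04278,0.73687],"u":[-1.50043,0.02752,0.75506]}
{"k":4,"q":[-0.46022,-0.78755,0.73334],"\u03b8\u0307":[-4.90242,-2.67598,6.59428],"p_ee":[-0.01855,-0.02053,0.72499],"u":[0.94648,-0.18615,1.1384]}
{"k":5,"q":[-0.55515,-0.82171,0.86716],"\u03b8\u0307":[-4.86249,-2.32418,6.24385],"p_ee":[-0.02425,0.00144,0.71143],"u":[-1.80956,0.35482,1.20641]}
{"k":6,"q":[-0.65335,-0.85509,0.99834],"\u03b8\u0307":[-5.065,-1.68507,6.61536],"p_ee":[-0.028,0.02311,0.69574],"u":[-0.13341,-0.26569,1.10043]}
{"k":7,"q":[-0.75721,-0.89545,1.12618],"\u03b8\u0307":[-5.297,-2.15491,6.25715],"p_ee":[-0.03056,0.04503,0.67784],"u":[2.16429,-0.76018,1.09276]}
{"k":8,"q":[-0.86347,-0.94088,1.24612],"\u03b8\u0307":[-5.3263,-2.30807,5.79276],"p_ee":[-0.03253,0.06693,0.65857],"u":[3.50598,-1.14991,1.02791]}
{"k":9,"q":[-0.96942,-0.98805,1.35672],"\u03b8\u0307":[-5.27,-2.36346,5.31335],"p_ee":[-0.03436,0.08833,0.6386],"u":[4.1998,-1.41988,0.92083]}
{"k":10,"q":[-1.07393,-1.03562,1.45825],"\u03b8\u0307":[-5.18324,-2.36597,4.87476],"p_ee":[-0.03643,0.10894,0.61831],"u":[4.51618,-1.60297,0.78955]}
{"k":11,"q":[-1.17665,-1.08284,1.55159],"\u03b8\u0307":[-5.09257,-2.33844,4.48678],"p_ee":[-0.03898,0.12859,0.59789],"u":[4.62231,-1.72596,0.65202]}
{"k":12,"q":[-1.27764,-1.12925,1.6377],"\u03b8\u0307":[-5.00954,-2.29014,4.14446],"p_ee":[-0.04212,0.14723,0.57748],"u":[4.61481,-1.81004,0.52027]}
{"k":13,"q":[-1.3771,-1.17449,1.71737],"\u03b8\u0307":[-4.93841,-2.22468,3.83954],"p_ee":[-0.04589,0.16485,0.55714],"u":[4.54847,-1.87134,0.4007]}
{"k":14,"q":[-1.47527,-1.21824,1.79128],"\u03b8\u0307":[-4.87979,-2.14366,3.56429],"p_ee":[-0.05026,0.18148,0.53695],"u":[4.45402,-1.92176,0.29572]}
{"k":15,"q":[-1.57239,-1.26022,1.85995],"\u03b8\u0307":[-4.83249,-2.04804,3.3125],"p_ee":[-0.05519,0.19718,0.51692],"u":[4.34865,-1.96984,0.20525]}
{"k":16,"q":[-1.66866,-1.30015,1.92379],"\u03b8\u0307":[-4.79433,-1.93876,3.07957],"p_ee":[-0.06064,0.212,0.49707],"u":[4.24202,-2.02151,0.12782]}
{"k":17,"q":[-1.76423,-1.33777,1.98315],"\u03b8\u0307":[-4.76257,-1.81694,2.86225],"p_ee":[-0.06653,0.22601,0.47741],"u":[4.13968,-2.0807,0.06127]}
{"k":18,"q":[-1.85922,-1.37283,2.0383],"\u03b8\u0307":[-4.73417,-1.68392,2.6583],"p_ee":[-0.07283,0.23925,0.45793],"u":[4.04499,-2.14979,0.00318]}
{"k":19,"q":[-1.95364,-1.40514,2.08951],"\u03b8\u0307":[-4.70585,-1.54127,2.46627],"p_ee":[-0.07949,0.25178,0.43861],"u":[3.96005,-2.22992,-0.04882]}
{"k":20,"q":[-2.04747,-1.43452,2.13699],"\u03b8\u0307":[-4.67425,-1.39084,2.28522],"p_ee":[-0.08647,0.26363,0.41941],"u":[3.88614,-2.32121,-0.09694]}
{"k":21,"q":[-2.14061,-1.46084,2.18097],"\u03b8\u0307":[-4.63603,-1.23469,2.11464],"p_ee":[-0.09374,0.27482,0.40032],"u":[3.82381,-2.42291,-0.14314]}
{"k":22,"q":[-2.23289,-1.48399,2.22163],"\u03b8\u0307":[-4.58802,-1.07512,1.95425],"p_ee":[-0.10128,0.28534,0.38129],"u":[3.77283,-2.53349,-0.18905]}
{"k":23,"q":[-2.32408,-1.50395,2.25919],"\u03b8\u0307":[-4.52734,-0.9146,1.80394],"p_ee":[-0.10908,0.29519,0.3623],"u":[3.73207,-2.65077,-0.23593]}
{"k":24,"q":[-2.41392,-1.5207,2.29385],"\u03b8\u0307":[-4.45164,-0.7557,1.66367],"p_ee":[-0.11711,0.30432,0.34334],"u":[3.69945,-2.77199,-0.28472]}
{"k":25,"q":[-2.50207,-1.53431,2.3258],"\u03b8\u0307":[-4.35921,-0.60102,1.53341],"p_ee":[-0.12536,0.31271,0.32441],"u":[3.67193,-2.89397,-0.33597]}
{"k":26,"q":[-2.5882,-1.54489,2.35524],"\u03b8\u0307":[-4.24915,-0.45308,1.41314],"p_ee":[-0.13381,0.32029,0.30553],"u":[3.64567,-3.0133,-0.38988]}
{"k":27,"q":[-2.67195,-1.5526,2.38237],"\u03b8\u0307":[-4.12142,-0.31419,1.30275],"p_ee":[-0.14241,0.32701,0.28672],"u":[3.61631,-3.12652,-0.44633]}
{"k":28,"q":[-2.75298,-1.55763,2.40739],"\u03b8\u0307":[-3.97686,-0.18636,1.20206],"p_ee":[-0.15114,0.33284,0.26805],"u":[3.57937,-3.23039,-0.50492]}
{"k":29,"q":[-2.83096,-1.56022,2.43048],"\u03b8\u0307":[-3.81713,-0.07116,1.1108],"p_ee":[-0.15994,0.33772,0.24959],"u":[3.53063,-3.32205,-0.56502]}
{"k":30,"q":[-2.90562,-1.56067,2.45186],"\u03b8\u0307":[-3.64758,0.02099,1.03462],"p_ee":[-0.16875,0.34165,0.23141],"u":[3.46663,-3.38965,-0.62699]}
{"k":31,"q":[-2.9769,-1.55974,2.47199],"\u03b8\u0307":[-3.47738,0.07199,0.98229],"p_ee":[-0.1775,0.34449,0.21366],"u":[3.38311,-3.41233,-0.69025]}
{"k":32,"q":[-3.04466,-1.55779,2.49103],"\u03b8\u0307":[-3.29651,0.1236,0.92509],"p_ee":[-0.18614,0.34627,0.19645],"u":[3.27823,-3.43133,-0.74795]}
{"k":33,"q":[-3.10875,-1.55484,2.50894],"\u03b8\u0307":[-3.10945,0.17087,0.86925],"p_ee":[-0.19459,0.3471,0.17986],"u":[3.15363,-3.44289,-0.80257]}
{"k":34,"q":[-3.16907,-1.55102,2.52577],"\u03b8\u0307":[-2.92011,0.21069,0.81783],"p_ee":[-0.20277,0.34708,0.16395],"u":[3.01127,-3.44449,-0.85491]}
{"k":35,"q":[-3.2256,-1.54648,2.54163],"\u03b8\u0307":[-2.73165,0.24195,0.77172],"p_ee":[-0.21063,0.34631,0.14876]}


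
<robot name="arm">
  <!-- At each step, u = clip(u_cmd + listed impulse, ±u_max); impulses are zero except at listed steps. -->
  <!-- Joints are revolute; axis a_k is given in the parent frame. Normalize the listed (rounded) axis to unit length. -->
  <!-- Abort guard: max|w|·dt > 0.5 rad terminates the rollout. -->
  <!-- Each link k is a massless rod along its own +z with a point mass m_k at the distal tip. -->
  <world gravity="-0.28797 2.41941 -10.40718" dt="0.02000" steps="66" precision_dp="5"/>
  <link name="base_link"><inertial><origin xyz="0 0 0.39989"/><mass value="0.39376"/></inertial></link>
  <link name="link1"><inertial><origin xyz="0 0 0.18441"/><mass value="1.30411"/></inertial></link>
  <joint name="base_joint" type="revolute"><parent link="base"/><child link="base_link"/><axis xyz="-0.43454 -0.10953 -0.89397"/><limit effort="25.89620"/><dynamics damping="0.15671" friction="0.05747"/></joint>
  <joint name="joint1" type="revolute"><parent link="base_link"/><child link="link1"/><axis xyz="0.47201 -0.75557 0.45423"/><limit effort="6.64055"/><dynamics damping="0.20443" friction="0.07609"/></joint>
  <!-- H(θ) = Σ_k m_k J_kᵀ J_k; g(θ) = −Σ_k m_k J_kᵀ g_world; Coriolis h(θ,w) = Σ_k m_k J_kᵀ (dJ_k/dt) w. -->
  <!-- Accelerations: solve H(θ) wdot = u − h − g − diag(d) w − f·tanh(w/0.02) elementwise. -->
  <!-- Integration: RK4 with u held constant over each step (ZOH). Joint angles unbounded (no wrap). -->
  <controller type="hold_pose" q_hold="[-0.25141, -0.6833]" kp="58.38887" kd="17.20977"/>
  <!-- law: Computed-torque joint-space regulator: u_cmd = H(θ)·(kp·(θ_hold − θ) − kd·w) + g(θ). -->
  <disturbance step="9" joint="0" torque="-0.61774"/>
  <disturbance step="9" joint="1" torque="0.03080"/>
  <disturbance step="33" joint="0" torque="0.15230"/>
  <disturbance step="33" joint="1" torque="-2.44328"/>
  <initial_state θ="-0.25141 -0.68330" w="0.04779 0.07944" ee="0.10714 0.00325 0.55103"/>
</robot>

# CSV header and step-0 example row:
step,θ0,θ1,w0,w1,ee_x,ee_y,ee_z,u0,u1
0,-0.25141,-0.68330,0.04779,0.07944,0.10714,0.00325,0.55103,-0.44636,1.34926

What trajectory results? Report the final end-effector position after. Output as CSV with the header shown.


step,θ0,θ1,w0,w1,ee_x,ee_y,ee_z,u0,u1
1,-0.25090,-0.68248,0.00766,0.00996,0.10701,0.00327,0.55111,-0.42077,1.38696
2,-0.25085,-0.68246,0.00081,0.00202,0.10700,0.00328,0.55112,-0.41609,1.39141
3,-0.25085,-0.68246,-0.00014,0.00058,0.10700,0.00328,0.55112,-0.41543,1.39225
4,-0.25085,-0.68246,-0.00030,0.00002,0.10700,0.00327,0.55111,-0.41530,1.39261
5,-0.25086,-0.68247,-0.00034,-0.00021,0.10700,0.00327,0.55111,-0.41525,1.39277
6,-0.25087,-0.68248,-0.00034,-0.00030,0.10701,0.00327,0.55111,-0.41522,1.39285
7,-0.25087,-0.68248,-0.00034,-0.00033,0.10701,0.00327,0.55111,-0.41519,1.39289
8,-0.25088,-0.68249,-0.00034,-0.00035,0.10701,0.00327,0.55111,-0.41517,1.39292
9,-0.25089,-0.68250,-0.00034,-0.00035,0.10701,0.00327,0.55111,-1.03288,1.42375
10,-0.25347,-0.68250,-0.25072,0.00110,0.10716,0.00290,0.55108,-0.21488,1.38294
11,-0.25719,-0.68248,-0.12400,0.00031,0.10737,0.00236,0.55105,-0.29602,1.38870
12,-0.25885,-0.68247,-0.04329,0.00010,0.10747,0.00213,0.55103,-0.35056,1.39209
13,-0.25925,-0.68247,-0.00178,-0.00036,0.10749,0.00207,0.55103,-0.38046,1.39399
14,-0.25920,-0.68247,0.00467,-0.00067,0.10749,0.00208,0.55103,-0.38556,1.39443
15,-0.25910,-0.68248,0.00534,-0.00061,0.10748,0.00209,0.55103,-0.38648,1.39445
16,-0.25899,-0.68249,0.00536,-0.00056,0.10748,0.00211,0.55103,-0.38692,1.39444
17,-0.25889,-0.68250,0.00530,-0.00053,0.10747,0.00212,0.55103,-0.38730,1.39444
18,-0.25878,-0.68251,0.00522,-0.00052,0.10747,0.00214,0.55103,-0.38766,1.39445
19,-0.25868,-0.68253,0.00515,-0.00051,0.10746,0.00216,0.55103,-0.38802,1.39447
20,-0.25858,-0.68254,0.00507,-0.00050,0.10746,0.00217,0.55103,-0.38837,1.39448
21,-0.25848,-0.68255,0.00500,-0.00049,0.10745,0.00219,0.55103,-0.38871,1.39449
22,-0.25838,-0.68256,0.00493,-0.00049,0.10745,0.00220,0.55103,-0.38905,1.39451
23,-0.25828,-0.68257,0.00485,-0.00048,0.10745,0.00222,0.55103,-0.38939,1.39452
24,-0.25818,-0.68257,0.00478,-0.00047,0.10744,0.00223,0.55103,-0.38972,1.39453
25,-0.25809,-0.68258,0.00472,-0.00047,0.10744,0.00224,0.55103,-0.39005,1.39455
26,-0.25799,-0.68259,0.00465,-0.00046,0.10743,0.00226,0.55103,-0.39037,1.39456
27,-0.25790,-0.68260,0.00458,-0.00046,0.10743,0.00227,0.55103,-0.39069,1.39457
28,-0.25781,-0.68261,0.00452,-0.00045,0.10742,0.00229,0.55103,-0.39100,1.39458
29,-0.25772,-0.68262,0.00445,-0.00044,0.10742,0.00230,0.55103,-0.39131,1.39460
30,-0.25764,-0.68263,0.00439,-0.00044,0.10742,0.00231,0.55103,-0.39161,1.39461
31,-0.25755,-0.68264,0.00432,-0.00043,0.10741,0.00232,0.55103,-0.39191,1.39462
32,-0.25746,-0.68265,0.00426,-0.00043,0.10741,0.00234,0.55103,-0.39221,1.39463
33,-0.25738,-0.68266,0.00420,-0.00042,0.10740,0.00235,0.55103,-0.24020,-1.04864
34,-0.25725,-0.69577,0.01265,-1.28026,0.10896,0.00324,0.54983,-0.44091,2.21508
35,-0.25698,-0.71520,0.01005,-0.67736,0.11125,0.00454,0.54802,-0.41188,1.91579
36,-0.25681,-0.72500,0.00596,-0.31125,0.11240,0.00518,0.54709,-0.39619,1.72698
37,-0.25670,-0.72898,0.00460,-0.09107,0.11286,0.00544,0.54671,-0.38903,1.60694
38,-0.25661,-0.72951,0.00367,0.02116,0.11292,0.00549,0.54666,-0.38589,1.54071
39,-0.25655,-0.72901,0.00275,0.02826,0.11286,0.00546,0.54671,-0.38542,1.53468
40,-0.25650,-0.72843,0.00259,0.02980,0.11278,0.00543,0.54676,-0.38561,1.53178
41,-0.25645,-0.72783,0.00254,0.02977,0.11271,0.00540,0.54682,-0.38590,1.52978
42,-0.25640,-0.72724,0.00251,0.02922,0.11264,0.00537,0.54688,-0.38622,1.52812
43,-0.25635,-0.72667,0.00248,0.02852,0.11257,0.00535,0.54693,-0.38654,1.52659
44,-0.25630,-0.72610,0.00245,0.02778,0.11250,0.00532,0.54699,-0.38685,1.52513
45,-0.25625,-0.72556,0.00242,0.02707,0.11243,0.00529,0.54704,-0.38716,1.52371
46,-0.25621,-0.72502,0.00239,0.02640,0.11237,0.00526,0.54709,-0.38746,1.52231
47,-0.25616,-0.72450,0.00237,0.02576,0.11230,0.00524,0.54714,-0.38775,1.52093
48,-0.25611,-0.72400,0.00234,0.02516,0.11224,0.00521,0.54719,-0.38804,1.51958
49,-0.25607,-0.72350,0.00231,0.02458,0.11218,0.00519,0.54724,-0.38833,1.51824
50,-0.25602,-0.72302,0.00229,0.02404,0.11212,0.00516,0.54729,-0.38861,1.51692
51,-0.25598,-0.72254,0.00226,0.02353,0.11206,0.00514,0.54733,-0.38888,1.51562
52,-0.25593,-0.72208,0.00224,0.02304,0.11200,0.00512,0.54738,-0.38915,1.51434
53,-0.25589,-0.72162,0.00222,0.02257,0.11195,0.00509,0.54742,-0.38942,1.51308
54,-0.25584,-0.72118,0.00219,0.02212,0.11189,0.00507,0.54746,-0.38968,1.51184
55,-0.25580,-0.72074,0.00217,0.02170,0.11184,0.00505,0.54751,-0.38993,1.51061
56,-0.25576,-0.72031,0.00214,0.02129,0.11179,0.00503,0.54755,-0.39019,1.50940
57,-0.25572,-0.71989,0.00212,0.02089,0.11173,0.00501,0.54759,-0.39043,1.50821
58,-0.25567,-0.71948,0.00210,0.02052,0.11168,0.00499,0.54763,-0.39068,1.50704
59,-0.25563,-0.71907,0.00208,0.02015,0.11163,0.00497,0.54767,-0.39092,1.50588
60,-0.25559,-0.71868,0.00206,0.01980,0.11158,0.00495,0.54770,-0.39116,1.50474
61,-0.25555,-0.71828,0.00203,0.01946,0.11154,0.00493,0.54774,-0.39139,1.50361
62,-0.25551,-0.71790,0.00201,0.01914,0.11149,0.00491,0.54778,-0.39162,1.50250
63,-0.25547,-0.71752,0.00199,0.01882,0.11144,0.00489,0.54782,-0.39185,1.50140
64,-0.25543,-0.71715,0.00197,0.01852,0.11139,0.00487,0.54785,-0.39207,1.50032
65,-0.25539,-0.71678,0.00195,0.01822,0.11135,0.00486,0.54789,-0.39229,1.49925
66,-0.25536,-0.71642,0.00193,0.01794,0.11130,0.00484,0.54792,,
# final ee position (m): 0.11130 0.00484 0.54792


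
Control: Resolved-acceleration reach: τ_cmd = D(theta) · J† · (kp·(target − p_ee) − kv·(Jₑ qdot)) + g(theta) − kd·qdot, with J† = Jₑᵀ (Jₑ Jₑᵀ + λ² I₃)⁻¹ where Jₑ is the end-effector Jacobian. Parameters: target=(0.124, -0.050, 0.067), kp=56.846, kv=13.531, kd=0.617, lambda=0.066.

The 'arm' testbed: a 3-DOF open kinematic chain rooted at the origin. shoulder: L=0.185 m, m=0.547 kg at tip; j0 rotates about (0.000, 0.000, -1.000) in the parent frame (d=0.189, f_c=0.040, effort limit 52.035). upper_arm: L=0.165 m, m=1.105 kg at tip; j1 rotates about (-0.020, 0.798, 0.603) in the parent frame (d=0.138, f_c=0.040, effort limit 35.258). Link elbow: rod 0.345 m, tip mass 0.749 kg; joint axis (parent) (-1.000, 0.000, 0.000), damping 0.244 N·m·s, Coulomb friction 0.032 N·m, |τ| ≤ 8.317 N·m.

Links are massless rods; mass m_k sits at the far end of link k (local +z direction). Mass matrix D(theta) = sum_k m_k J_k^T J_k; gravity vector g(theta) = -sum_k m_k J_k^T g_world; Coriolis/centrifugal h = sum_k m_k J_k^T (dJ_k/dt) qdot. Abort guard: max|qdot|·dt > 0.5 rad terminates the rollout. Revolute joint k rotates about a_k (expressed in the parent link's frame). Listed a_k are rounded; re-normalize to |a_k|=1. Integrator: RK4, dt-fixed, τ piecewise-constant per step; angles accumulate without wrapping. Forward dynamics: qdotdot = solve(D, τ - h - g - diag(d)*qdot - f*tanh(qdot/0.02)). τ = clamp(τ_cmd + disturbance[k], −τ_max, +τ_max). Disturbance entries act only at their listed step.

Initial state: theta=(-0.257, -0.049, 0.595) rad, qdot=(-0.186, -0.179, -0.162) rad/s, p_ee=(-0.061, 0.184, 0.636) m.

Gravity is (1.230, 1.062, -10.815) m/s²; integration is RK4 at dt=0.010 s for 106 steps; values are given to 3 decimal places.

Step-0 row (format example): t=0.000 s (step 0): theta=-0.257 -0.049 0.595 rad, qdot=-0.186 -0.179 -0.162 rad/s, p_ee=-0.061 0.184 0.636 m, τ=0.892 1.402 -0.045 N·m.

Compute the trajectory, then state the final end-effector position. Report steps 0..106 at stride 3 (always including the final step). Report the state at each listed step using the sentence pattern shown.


t=0.030 s (step 3): theta=-0.258 -0.046 0.597 rad, qdot=0.072 0.332 0.262 rad/s, p_ee=-0.060 0.185 0.635 m, τ=0.381 0.532 -0.834 N·m.
t=0.060 s (step 6): theta=-0.253 -0.033 0.608 rad, qdot=0.249 0.541 0.465 rad/s, p_ee=-0.057 0.189 0.633 m, τ=0.117 0.052 -1.200 N·m.
t=0.090 s (step 9): theta=-0.243 -0.015 0.624 rad, qdot=0.369 0.606 0.577 rad/s, p_ee=-0.052 0.195 0.630 m, τ=-0.013 -0.226 -1.382 N·m.
t=0.120 s (step 12): theta=-0.231 0.003 0.643 rad, qdot=0.462 0.594 0.651 rad/s, p_ee=-0.047 0.201 0.626 m, τ=-0.072 -0.392 -1.481 N·m.
t=0.150 s (step 15): theta=-0.216 0.020 0.663 rad, qdot=0.538 0.538 0.710 rad/s, p_ee=-0.041 0.209 0.622 m, τ=-0.094 -0.491 -1.543 N·m.
t=0.180 s (step 18): theta=-0.198 0.035 0.685 rad, qdot=0.604 0.460 0.764 rad/s, p_ee=-0.036 0.216 0.617 m, τ=-0.094 -0.549 -1.589 N·m.
t=0.210 s (step 21): theta=-0.179 0.047 0.709 rad, qdot=0.663 0.372 0.817 rad/s, p_ee=-0.031 0.223 0.611 m, τ=-0.083 -0.580 -1.627 N·m.
t=0.240 s (step 24): theta=-0.159 0.057 0.734 rad, qdot=0.715 0.281 0.872 rad/s, p_ee=-0.026 0.231 0.606 m, τ=-0.066 -0.591 -1.661 N·m.
t=0.270 s (step 27): theta=-0.137 0.064 0.761 rad, qdot=0.761 0.191 0.928 rad/s, p_ee=-0.021 0.238 0.599 m, τ=-0.045 -0.589 -1.694 N·m.
t=0.300 s (step 30): theta=-0.113 0.069 0.790 rad, qdot=0.799 0.106 0.987 rad/s, p_ee=-0.016 0.246 0.592 m, τ=-0.023 -0.575 -1.727 N·m.
t=0.330 s (step 33): theta=-0.089 0.071 0.820 rad, qdot=0.831 0.029 1.048 rad/s, p_ee=-0.011 0.253 0.585 m, τ=-0.001 -0.553 -1.761 N·m.
t=0.360 s (step 36): theta=-0.064 0.071 0.853 rad, qdot=0.840 -0.008 1.109 rad/s, p_ee=-0.006 0.261 0.576 m, τ=0.028 -0.548 -1.796 N·m.
t=0.390 s (step 39): theta=-0.038 0.070 0.887 rad, qdot=0.853 -0.034 1.174 rad/s, p_ee=-0.000 0.268 0.567 m, τ=0.046 -0.550 -1.834 N·m.
t=0.420 s (step 42): theta=-0.012 0.069 0.923 rad, qdot=0.872 -0.075 1.241 rad/s, p_ee=0.006 0.276 0.557 m, τ=0.056 -0.537 -1.873 N·m.
t=0.450 s (step 45): theta=0.014 0.066 0.962 rad, qdot=0.888 -0.117 1.309 rad/s, p_ee=0.012 0.283 0.547 m, τ=0.066 -0.512 -1.913 N·m.
t=0.480 s (step 48): theta=0.041 0.062 1.002 rad, qdot=0.897 -0.154 1.378 rad/s, p_ee=0.018 0.291 0.535 m, τ=0.077 -0.484 -1.953 N·m.
t=0.510 s (step 51): theta=0.068 0.057 1.044 rad, qdot=0.902 -0.185 1.447 rad/s, p_ee=0.025 0.298 0.523 m, τ=0.086 -0.454 -1.993 N·m.
t=0.540 s (step 54): theta=0.095 0.051 1.089 rad, qdot=0.902 -0.210 1.515 rad/s, p_ee=0.033 0.304 0.510 m, τ=0.093 -0.426 -2.032 N·m.
t=0.570 s (step 57): theta=0.122 0.044 1.135 rad, qdot=0.901 -0.232 1.581 rad/s, p_ee=0.041 0.310 0.495 m, τ=0.097 -0.400 -2.070 N·m.
t=0.600 s (step 60): theta=0.149 0.037 1.183 rad, qdot=0.897 -0.253 1.646 rad/s, p_ee=0.049 0.316 0.480 m, τ=0.098 -0.377 -2.106 N·m.
t=0.630 s (step 63): theta=0.176 0.029 1.234 rad, qdot=0.892 -0.276 1.707 rad/s, p_ee=0.058 0.321 0.464 m, τ=0.098 -0.356 -2.139 N·m.
t=0.660 s (step 66): theta=0.202 0.020 1.286 rad, qdot=0.884 -0.304 1.764 rad/s, p_ee=0.067 0.324 0.447 m, τ=0.096 -0.338 -2.169 N·m.
t=0.690 s (step 69): theta=0.229 0.011 1.340 rad, qdot=0.873 -0.337 1.816 rad/s, p_ee=0.076 0.327 0.429 m, τ=0.092 -0.323 -2.195 N·m.
t=0.720 s (step 72): theta=0.255 -0.000 1.395 rad, qdot=0.859 -0.378 1.863 rad/s, p_ee=0.086 0.329 0.410 m, τ=0.088 -0.310 -2.215 N·m.
t=0.750 s (step 75): theta=0.280 -0.012 1.451 rad, qdot=0.841 -0.426 1.903 rad/s, p_ee=0.095 0.329 0.391 m, τ=0.083 -0.299 -2.230 N·m.
t=0.780 s (step 78): theta=0.305 -0.026 1.509 rad, qdot=0.818 -0.483 1.936 rad/s, p_ee=0.105 0.328 0.372 m, τ=0.078 -0.291 -2.239 N·m.
t=0.810 s (step 81): theta=0.329 -0.041 1.567 rad, qdot=0.790 -0.545 1.961 rad/s, p_ee=0.114 0.325 0.352 m, τ=0.073 -0.285 -2.240 N·m.
t=0.840 s (step 84): theta=0.352 -0.059 1.626 rad, qdot=0.757 -0.613 1.978 rad/s, p_ee=0.124 0.321 0.331 m, τ=0.067 -0.279 -2.235 N·m.
t=0.870 s (step 87): theta=0.375 -0.078 1.686 rad, qdot=0.721 -0.681 1.986 rad/s, p_ee=0.133 0.316 0.311 m, τ=0.059 -0.274 -2.222 N·m.
t=0.900 s (step 90): theta=0.396 -0.099 1.745 rad, qdot=0.683 -0.746 1.984 rad/s, p_ee=0.142 0.308 0.291 m, τ=0.049 -0.269 -2.201 N·m.
t=0.930 s (step 93): theta=0.416 -0.123 1.805 rad, qdot=0.645 -0.805 1.974 rad/s, p_ee=0.150 0.300 0.272 m, τ=0.036 -0.261 -2.173 N·m.
t=0.960 s (step 96): theta=0.434 -0.148 1.864 rad, qdot=0.611 -0.852 1.953 rad/s, p_ee=0.158 0.289 0.253 m, τ=0.020 -0.251 -2.136 N·m.
t=0.990 s (step 99): theta=0.452 -0.174 1.922 rad, qdot=0.581 -0.884 1.923 rad/s, p_ee=0.165 0.278 0.234 m, τ=0.001 -0.237 -2.093 N·m.
t=1.020 s (step 102): theta=0.469 -0.200 1.979 rad, qdot=0.557 -0.900 1.882 rad/s, p_ee=0.172 0.265 0.217 m, τ=-0.021 -0.220 -2.042 N·m.
t=1.050 s (step 105): theta=0.486 -0.227 2.035 rad, qdot=0.540 -0.901 1.832 rad/s, p_ee=0.178 0.252 0.201 m, τ=-0.043 -0.201 -1.985 N·m.
t=1.060 s (step 106): theta=0.491 -0.236 2.053 rad, qdot=0.536 -0.898 1.813 rad/s, p_ee=0.180 0.247 0.195 m.
final p_ee position (m): 0.180 0.247 0.195


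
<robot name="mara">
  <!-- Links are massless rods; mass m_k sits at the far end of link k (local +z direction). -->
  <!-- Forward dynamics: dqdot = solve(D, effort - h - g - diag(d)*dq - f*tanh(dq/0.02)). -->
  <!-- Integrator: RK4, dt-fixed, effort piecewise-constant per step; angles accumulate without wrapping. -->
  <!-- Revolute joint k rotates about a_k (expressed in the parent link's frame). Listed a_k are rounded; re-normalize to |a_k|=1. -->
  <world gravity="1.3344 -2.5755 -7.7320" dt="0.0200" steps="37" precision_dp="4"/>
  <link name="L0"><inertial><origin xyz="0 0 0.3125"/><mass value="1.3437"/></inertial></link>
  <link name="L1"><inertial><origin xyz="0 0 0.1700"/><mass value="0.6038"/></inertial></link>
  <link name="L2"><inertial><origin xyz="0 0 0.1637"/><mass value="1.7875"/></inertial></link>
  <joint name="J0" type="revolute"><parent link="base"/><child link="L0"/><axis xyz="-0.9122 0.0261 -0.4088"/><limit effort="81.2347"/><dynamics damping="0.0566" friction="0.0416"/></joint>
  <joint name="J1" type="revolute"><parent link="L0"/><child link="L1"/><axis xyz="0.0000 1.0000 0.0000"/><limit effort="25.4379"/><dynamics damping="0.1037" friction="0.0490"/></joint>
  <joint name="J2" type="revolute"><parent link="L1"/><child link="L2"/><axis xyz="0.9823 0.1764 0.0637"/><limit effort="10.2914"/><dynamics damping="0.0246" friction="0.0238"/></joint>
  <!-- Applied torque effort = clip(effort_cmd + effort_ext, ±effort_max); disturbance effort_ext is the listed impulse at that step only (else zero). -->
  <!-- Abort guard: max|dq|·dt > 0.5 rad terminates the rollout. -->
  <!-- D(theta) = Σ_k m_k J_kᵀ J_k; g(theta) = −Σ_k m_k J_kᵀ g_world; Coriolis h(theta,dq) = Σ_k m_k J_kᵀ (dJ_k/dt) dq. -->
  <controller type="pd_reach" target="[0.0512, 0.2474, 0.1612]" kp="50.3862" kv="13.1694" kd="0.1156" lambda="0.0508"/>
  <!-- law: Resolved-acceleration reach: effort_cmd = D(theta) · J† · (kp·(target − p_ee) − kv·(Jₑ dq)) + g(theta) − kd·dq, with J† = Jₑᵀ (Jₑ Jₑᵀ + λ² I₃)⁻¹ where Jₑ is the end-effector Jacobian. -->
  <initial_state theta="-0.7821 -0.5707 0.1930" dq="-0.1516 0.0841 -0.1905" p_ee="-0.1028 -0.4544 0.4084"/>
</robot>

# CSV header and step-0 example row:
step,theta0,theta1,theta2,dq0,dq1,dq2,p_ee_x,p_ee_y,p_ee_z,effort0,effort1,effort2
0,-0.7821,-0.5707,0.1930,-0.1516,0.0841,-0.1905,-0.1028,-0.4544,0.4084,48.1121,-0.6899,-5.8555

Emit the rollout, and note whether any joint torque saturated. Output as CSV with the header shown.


step,theta0,theta1,theta2,dq0,dq1,dq2,p_ee_x,p_ee_y,p_ee_z,effort0,effort1,effort2
1,-0.7679,-0.5766,0.2383,1.5488,-0.6640,4.6072,-0.1030,-0.4524,0.4086,43.4132,-0.1144,-5.1482
2,-0.7232,-0.5961,0.3674,2.8815,-1.2842,8.0948,-0.1044,-0.4440,0.4100,38.2003,0.2646,-3.8901
3,-0.6553,-0.6275,0.5548,3.8492,-1.8486,10.3585,-0.1056,-0.4276,0.4115,29.1441,0.5640,-2.3092
4,-0.5733,-0.6692,0.7710,4.3233,-2.3197,11.0718,-0.1058,-0.4029,0.4120,19.6243,0.7756,-0.9875
5,-0.4857,-0.7196,0.9905,4.4310,-2.7260,10.8224,-0.1047,-0.3715,0.4112,12.3901,0.8858,-0.2555
6,-0.3980,-0.7779,1.2007,4.3435,-3.1096,10.1989,-0.1022,-0.3357,0.4092,7.4750,0.9185,-0.0296
7,-0.3131,-0.8437,1.3971,4.1611,-3.4842,9.4728,-0.0983,-0.2977,0.4059,4.1894,0.9033,-0.1136
8,-0.2323,-0.9169,1.5789,3.9335,-3.8390,8.7447,-0.0932,-0.2589,0.4015,1.9530,0.8610,-0.3452
9,-0.1562,-0.9968,1.7465,3.6852,-4.1480,8.0508,-0.0870,-0.2206,0.3964,0.3845,0.8049,-0.6187
10,-0.0851,-1.0822,1.9008,3.4286,-4.3804,7.4056,-0.0799,-0.1834,0.3908,-0.7524,0.7443,-0.8735
11,-0.0192,-1.1714,2.0428,3.1703,-4.5135,6.8169,-0.0722,-0.1479,0.3849,-1.6024,0.6886,-1.0804
12,0.0416,-1.2621,2.1736,2.9134,-4.5421,6.2899,-0.0641,-0.1142,0.3789,-2.2539,0.6478,-1.2303
13,0.0973,-1.3524,2.2947,2.6591,-4.4782,5.8277,-0.0559,-0.0825,0.3728,-2.7606,0.6310,-1.3264
14,0.1479,-1.4407,2.4071,2.4073,-4.3405,5.4311,-0.0478,-0.0529,0.3666,-3.1550,0.6427,-1.3791
15,0.1935,-1.5256,2.5123,2.1575,-4.1432,5.0994,-0.0400,-0.0254,0.3603,-3.4594,0.6806,-1.4013
16,0.2342,-1.6060,2.6116,1.9088,-3.8933,4.8301,-0.0328,0.0002,0.3536,-3.6938,0.7371,-1.4060
17,0.2698,-1.6808,2.7060,1.6607,-3.5938,4.6204,-0.0260,0.0238,0.3467,-3.8783,0.8023,-1.4041
18,0.3005,-1.7492,2.7968,1.4127,-3.2491,4.4663,-0.0199,0.0455,0.3395,-4.0309,0.8680,-1.4037
19,0.3263,-1.8103,2.8851,1.1646,-2.8667,4.3624,-0.0143,0.0654,0.3320,-4.1551,0.9301,-1.4091
20,0.3471,-1.8635,2.9717,0.9182,-2.4560,4.2997,-0.0095,0.0836,0.3243,-4.2185,0.9875,-1.4202
21,0.3631,-1.9083,3.0572,0.6808,-2.0275,4.2584,-0.0054,0.1001,0.3164,-4.1229,1.0387,-1.4308
22,0.3746,-1.9444,3.1418,0.4728,-1.5970,4.1970,-0.0022,0.1151,0.3083,-3.7171,1.0748,-1.4296
23,0.3826,-1.9722,3.2242,0.3316,-1.1957,4.0466,0.0001,0.1287,0.3003,-2.9449,1.0799,-1.4081
24,0.3888,-1.9928,3.3021,0.2973,-0.8735,3.7400,0.0016,0.1410,0.2924,-2.0348,1.0501,-1.3727
25,0.3956,-2.0081,3.3721,0.3765,-0.6709,3.2723,0.0023,0.1520,0.2847,-1.3653,1.0057,-1.3414
26,0.4046,-2.0206,3.4320,0.5310,-0.5850,2.7148,0.0028,0.1621,0.2773,-1.1245,0.9724,-1.3268
27,0.4170,-2.0321,3.4806,0.7079,-0.5749,2.1576,0.0033,0.1713,0.2702,-1.2535,0.9607,-1.3315
28,0.4328,-2.0438,3.5187,0.8688,-0.5954,1.6607,0.0039,0.1797,0.2634,-1.6042,0.9667,-1.3523
29,0.4514,-2.0559,3.5478,0.9959,-0.6160,1.2471,0.0050,0.1874,0.2568,-2.0508,0.9821,-1.3850
30,0.4722,-2.0683,3.5694,1.0848,-0.6233,0.9167,0.0063,0.1946,0.2505,-2.5141,0.9998,-1.4257
31,0.4945,-2.0807,3.5851,1.1383,-0.6145,0.6592,0.0080,0.2012,0.2444,-2.9522,1.0154,-1.4709
32,0.5174,-2.0927,3.5963,1.1617,-0.5923,0.4614,0.0099,0.2072,0.2385,-3.3465,1.0270,-1.5174
33,0.5407,-2.1043,3.6040,1.1607,-0.5610,0.3105,0.0119,0.2128,0.2328,-3.6907,1.0341,-1.5631
34,0.5637,-2.1151,3.6091,1.1408,-0.5249,0.1961,0.0140,0.2178,0.2274,-3.9855,1.0371,-1.6060
35,0.5861,-2.1253,3.6121,1.1067,-0.4875,0.1095,0.0162,0.2225,0.2223,-4.2343,1.0367,-1.6453
36,0.6078,-2.1346,3.6136,1.0623,-0.4511,0.0440,0.0183,0.2267,0.2175,-4.4421,1.0334,-1.6803
37,0.6285,-2.1433,3.6140,1.0094,-0.4171,0.0004,0.0204,0.2305,0.2129,,,
# any joint saturated: no


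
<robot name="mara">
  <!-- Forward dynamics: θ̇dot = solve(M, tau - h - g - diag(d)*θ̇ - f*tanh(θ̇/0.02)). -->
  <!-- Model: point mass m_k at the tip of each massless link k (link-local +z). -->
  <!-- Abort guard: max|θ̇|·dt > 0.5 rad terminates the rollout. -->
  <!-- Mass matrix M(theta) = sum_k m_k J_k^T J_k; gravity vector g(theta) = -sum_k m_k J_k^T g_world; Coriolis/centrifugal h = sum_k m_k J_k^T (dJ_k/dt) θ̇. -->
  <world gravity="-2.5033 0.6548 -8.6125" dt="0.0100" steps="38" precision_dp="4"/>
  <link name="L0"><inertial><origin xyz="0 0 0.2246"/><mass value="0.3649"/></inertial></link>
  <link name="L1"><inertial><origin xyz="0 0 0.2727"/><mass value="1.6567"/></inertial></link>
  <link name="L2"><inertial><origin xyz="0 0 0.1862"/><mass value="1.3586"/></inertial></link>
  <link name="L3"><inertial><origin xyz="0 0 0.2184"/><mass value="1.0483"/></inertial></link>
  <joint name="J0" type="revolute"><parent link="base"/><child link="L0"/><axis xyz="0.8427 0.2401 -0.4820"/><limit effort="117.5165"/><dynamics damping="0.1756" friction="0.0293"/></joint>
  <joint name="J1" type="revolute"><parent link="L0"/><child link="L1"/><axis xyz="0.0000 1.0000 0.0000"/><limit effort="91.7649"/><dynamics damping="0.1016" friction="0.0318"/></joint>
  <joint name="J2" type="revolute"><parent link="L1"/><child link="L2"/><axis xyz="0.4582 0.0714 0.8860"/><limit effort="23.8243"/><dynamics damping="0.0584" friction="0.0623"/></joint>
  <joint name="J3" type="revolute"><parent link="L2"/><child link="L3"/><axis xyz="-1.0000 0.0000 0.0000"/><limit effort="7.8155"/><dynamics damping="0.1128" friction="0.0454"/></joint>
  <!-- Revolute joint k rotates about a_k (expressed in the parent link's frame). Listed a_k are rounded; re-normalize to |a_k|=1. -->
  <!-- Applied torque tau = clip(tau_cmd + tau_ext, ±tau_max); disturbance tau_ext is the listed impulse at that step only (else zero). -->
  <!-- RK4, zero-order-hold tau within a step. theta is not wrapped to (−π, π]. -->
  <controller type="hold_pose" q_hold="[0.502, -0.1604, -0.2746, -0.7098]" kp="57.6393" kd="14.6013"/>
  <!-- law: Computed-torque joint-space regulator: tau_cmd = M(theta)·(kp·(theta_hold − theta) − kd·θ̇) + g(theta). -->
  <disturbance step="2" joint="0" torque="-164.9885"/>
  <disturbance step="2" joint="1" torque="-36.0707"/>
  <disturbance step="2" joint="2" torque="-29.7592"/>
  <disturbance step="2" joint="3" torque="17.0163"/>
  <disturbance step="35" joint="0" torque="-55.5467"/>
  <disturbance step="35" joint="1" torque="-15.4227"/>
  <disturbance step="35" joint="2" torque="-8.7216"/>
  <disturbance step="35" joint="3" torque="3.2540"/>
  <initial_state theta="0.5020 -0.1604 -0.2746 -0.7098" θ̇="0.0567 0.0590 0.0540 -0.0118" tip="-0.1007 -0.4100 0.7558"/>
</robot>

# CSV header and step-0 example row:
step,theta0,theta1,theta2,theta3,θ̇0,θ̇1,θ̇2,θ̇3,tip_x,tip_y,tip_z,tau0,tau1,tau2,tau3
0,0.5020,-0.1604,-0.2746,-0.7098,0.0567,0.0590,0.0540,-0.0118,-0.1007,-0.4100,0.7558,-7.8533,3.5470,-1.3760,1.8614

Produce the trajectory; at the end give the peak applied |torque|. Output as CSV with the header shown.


step,theta0,theta1,theta2,theta3,θ̇0,θ̇1,θ̇2,θ̇3,tip_x,tip_y,tip_z,tau0,tau1,tau2,tau3
1,0.5025,-0.1599,-0.2742,-0.7099,0.0517,0.0509,0.0236,-0.0136,-0.1003,-0.4105,0.7556,-7.7095,3.6473,-1.3370,1.8455
2,0.5030,-0.1594,-0.2741,-0.7101,0.0457,0.0430,0.0094,-0.0093,-0.1001,-0.4109,0.7554,-117.5165,-32.3322,-23.8243,7.8155
3,0.4997,-0.1585,-0.2866,-0.7231,-0.7138,0.1302,-2.4498,-2.5350,-0.1011,-0.4080,0.7556,8.9846,9.2076,2.0697,0.9204
4,0.4930,-0.1574,-0.3081,-0.7454,-0.6188,0.0929,-1.8710,-1.9462,-0.1032,-0.4023,0.7562,7.4398,8.7061,1.7308,1.0032
5,0.4873,-0.1566,-0.3245,-0.7625,-0.5311,0.0640,-1.4194,-1.4788,-0.1049,-0.3975,0.7568,6.0369,8.2642,1.4241,1.0755
6,0.4824,-0.1561,-0.3369,-0.7753,-0.4512,0.0415,-1.0615,-1.1053,-0.1062,-0.3935,0.7575,4.7628,7.8731,1.1466,1.1406
7,0.4782,-0.1557,-0.3460,-0.7849,-0.3789,0.0240,-0.7748,-0.8055,-0.1072,-0.3902,0.7580,3.6060,7.5253,0.8960,1.2001
8,0.4748,-0.1556,-0.3526,-0.7917,-0.3140,0.0105,-0.5435,-0.5643,-0.1079,-0.3875,0.7586,2.5563,7.2142,0.6698,1.2549
9,0.4719,-0.1555,-0.3571,-0.7964,-0.2561,0.0002,-0.3560,-0.3702,-0.1085,-0.3854,0.7591,1.6046,6.9341,0.4659,1.3057
10,0.4696,-0.1556,-0.3599,-0.7993,-0.2045,-0.0074,-0.2039,-0.2141,-0.1089,-0.3837,0.7596,0.7422,6.6809,0.2824,1.3527
11,0.4678,-0.1557,-0.3613,-0.8008,-0.1589,-0.0131,-0.0801,-0.0886,-0.1091,-0.3825,0.7600,-0.0385,6.4522,0.1174,1.3963
12,0.4664,-0.1558,-0.3616,-0.8012,-0.1174,-0.0161,0.0071,0.0018,-0.1093,-0.3816,0.7604,-0.7446,6.2456,-0.0276,1.4384
13,0.4654,-0.1560,-0.3614,-0.8010,-0.0766,-0.0138,0.0252,0.0307,-0.1093,-0.3811,0.7607,-1.3825,6.0592,-0.1457,1.4861
14,0.4649,-0.1561,-0.3611,-0.8006,-0.0406,-0.0108,0.0304,0.0453,-0.1094,-0.3807,0.7609,-1.9580,5.8909,-0.2502,1.5315
15,0.4646,-0.1562,-0.3608,-0.8001,-0.0095,-0.0080,0.0335,0.0557,-0.1094,-0.3806,0.7610,-2.4760,5.7391,-0.3441,1.5726
16,0.4646,-0.1563,-0.3605,-0.7995,0.0166,-0.0055,0.0369,0.0634,-0.1093,-0.3806,0.7610,-2.9384,5.6020,-0.4284,1.6097
17,0.4649,-0.1563,-0.3601,-0.7988,0.0385,-0.0032,0.0403,0.0690,-0.1093,-0.3808,0.7610,-3.3513,5.4784,-0.5040,1.6430
18,0.4654,-0.1563,-0.3597,-0.7981,0.0570,-0.0013,0.0429,0.0731,-0.1092,-0.3811,0.7610,-3.7220,5.3669,-0.5717,1.6727
19,0.4660,-0.1563,-0.3592,-0.7974,0.0725,0.0004,0.0447,0.0760,-0.1091,-0.3815,0.7609,-4.0548,5.2663,-0.6324,1.6994
20,0.4668,-0.1563,-0.3588,-0.7966,0.0853,0.0019,0.0460,0.0779,-0.1091,-0.3819,0.7607,-4.3533,5.1757,-0.6867,1.7231
21,0.4677,-0.1563,-0.3583,-0.7958,0.0958,0.0032,0.0468,0.0791,-0.1090,-0.3825,0.7606,-4.6208,5.0940,-0.7353,1.7442
22,0.4687,-0.1562,-0.3578,-0.7950,0.1042,0.0042,0.0472,0.0797,-0.1088,-0.3831,0.7604,-4.8601,5.0205,-0.7786,1.7629
23,0.4698,-0.1562,-0.3574,-0.7942,0.1108,0.0051,0.0473,0.0797,-0.1087,-0.3838,0.7601,-5.0739,4.9544,-0.8172,1.7794
24,0.4709,-0.1561,-0.3569,-0.7934,0.1159,0.0058,0.0472,0.0793,-0.1086,-0.3845,0.7599,-5.2647,4.8949,-0.8515,1.7940
25,0.4721,-0.1561,-0.3564,-0.7926,0.1195,0.0063,0.0469,0.0786,-0.1085,-0.3852,0.7596,-5.4347,4.8416,-0.8820,1.8068
26,0.4733,-0.1560,-0.3560,-0.7919,0.1219,0.0068,0.0464,0.0776,-0.1084,-0.3859,0.7594,-5.5859,4.7937,-0.9090,1.8180
27,0.4745,-0.1560,-0.3555,-0.7911,0.1232,0.0071,0.0457,0.0763,-0.1083,-0.3867,0.7591,-5.7201,4.7509,-0.9329,1.8279
28,0.4758,-0.1559,-0.3550,-0.7903,0.1237,0.0073,0.0450,0.0749,-0.1081,-0.3875,0.7588,-5.8390,4.7126,-0.9540,1.8364
29,0.4770,-0.1558,-0.3546,-0.7896,0.1233,0.0075,0.0442,0.0733,-0.1080,-0.3882,0.7585,-5.9441,4.6785,-0.9726,1.8438
30,0.4782,-0.1557,-0.3542,-0.7889,0.1223,0.0075,0.0433,0.0716,-0.1079,-0.3890,0.7582,-6.0368,4.6480,-0.9889,1.8501
31,0.4795,-0.1557,-0.3537,-0.7882,0.1208,0.0075,0.0423,0.0698,-0.1078,-0.3897,0.7579,-6.1183,4.6210,-1.0031,1.8556
32,0.4807,-0.1556,-0.3533,-0.7875,0.1187,0.0075,0.0414,0.0680,-0.1077,-0.3904,0.7577,-6.1898,4.5969,-1.0155,1.8602
33,0.4818,-0.1555,-0.3529,-0.7868,0.1163,0.0074,0.0404,0.0661,-0.1076,-0.3912,0.7574,-6.2524,4.5757,-1.0263,1.8641
34,0.4830,-0.1554,-0.3525,-0.7862,0.1135,0.0072,0.0395,0.0643,-0.1075,-0.3919,0.7571,-6.3068,4.5569,-1.0357,1.8673
35,0.4841,-0.1554,-0.3521,-0.7855,0.1105,0.0071,0.0385,0.0624,-0.1073,-0.3926,0.7568,-61.9007,-10.8824,-9.7653,5.1239
36,0.4824,-0.1553,-0.3505,-0.7869,-0.4415,-0.0055,0.2917,-0.3385,-0.1073,-0.3921,0.7569,1.9087,6.8386,0.2573,1.3727
37,0.4784,-0.1554,-0.3477,-0.7898,-0.3589,-0.0080,0.2642,-0.2327,-0.1074,-0.3905,0.7573,1.0312,6.5980,0.1258,1.4088
38,0.4752,-0.1555,-0.3452,-0.7917,-0.2865,-0.0098,0.2391,-0.1448,-0.1075,-0.3893,0.7576,,,,
# max |tau| (N·m): 117.5165


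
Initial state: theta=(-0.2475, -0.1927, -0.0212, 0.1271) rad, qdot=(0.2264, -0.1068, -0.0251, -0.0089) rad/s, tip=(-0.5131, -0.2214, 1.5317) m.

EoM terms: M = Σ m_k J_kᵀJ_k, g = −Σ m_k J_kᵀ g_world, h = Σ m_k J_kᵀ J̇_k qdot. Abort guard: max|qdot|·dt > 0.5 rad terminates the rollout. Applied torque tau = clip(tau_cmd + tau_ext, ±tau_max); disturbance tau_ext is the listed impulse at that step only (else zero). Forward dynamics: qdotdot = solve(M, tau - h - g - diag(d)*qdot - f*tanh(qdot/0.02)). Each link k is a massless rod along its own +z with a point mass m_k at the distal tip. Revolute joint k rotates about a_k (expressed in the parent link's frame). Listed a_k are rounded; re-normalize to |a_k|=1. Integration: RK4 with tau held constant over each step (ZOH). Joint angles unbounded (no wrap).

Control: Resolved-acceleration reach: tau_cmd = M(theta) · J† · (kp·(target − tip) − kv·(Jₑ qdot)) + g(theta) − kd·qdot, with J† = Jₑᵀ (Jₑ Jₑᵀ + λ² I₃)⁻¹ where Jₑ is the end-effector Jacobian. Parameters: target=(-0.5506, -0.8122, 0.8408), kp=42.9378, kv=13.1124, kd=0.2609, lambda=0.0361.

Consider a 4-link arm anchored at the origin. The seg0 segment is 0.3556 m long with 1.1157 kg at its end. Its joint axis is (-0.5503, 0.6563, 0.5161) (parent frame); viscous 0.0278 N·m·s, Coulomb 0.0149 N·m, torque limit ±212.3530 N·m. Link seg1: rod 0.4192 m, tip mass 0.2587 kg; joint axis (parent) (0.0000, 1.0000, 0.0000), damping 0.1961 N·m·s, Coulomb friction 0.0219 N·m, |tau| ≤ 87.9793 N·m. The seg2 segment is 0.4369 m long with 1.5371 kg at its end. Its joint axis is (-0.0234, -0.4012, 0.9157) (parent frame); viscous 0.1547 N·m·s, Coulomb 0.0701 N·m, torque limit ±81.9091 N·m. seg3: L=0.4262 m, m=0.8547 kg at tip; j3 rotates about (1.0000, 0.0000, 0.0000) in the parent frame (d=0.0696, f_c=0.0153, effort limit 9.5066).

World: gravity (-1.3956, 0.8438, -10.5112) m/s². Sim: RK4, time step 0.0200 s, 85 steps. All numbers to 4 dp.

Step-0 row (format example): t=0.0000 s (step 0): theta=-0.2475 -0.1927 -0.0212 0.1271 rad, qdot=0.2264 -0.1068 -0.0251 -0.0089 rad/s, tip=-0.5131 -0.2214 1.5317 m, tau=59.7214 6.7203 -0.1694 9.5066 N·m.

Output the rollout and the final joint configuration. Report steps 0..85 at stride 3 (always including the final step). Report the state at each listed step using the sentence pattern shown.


t=0.0600 s (step 3): theta=-0.0853 -0.3353 -0.0054 0.4674 rad, qdot=3.9303 -3.7970 -0.4041 8.2206 rad/s, tip=-0.5001 -0.2429 1.4880 m, tau=-26.3469 -5.2766 0.5731 2.4750 N·m.
t=0.1200 s (step 6): theta=0.0906 -0.5231 -0.0434 0.8792 rad, qdot=1.7008 -2.1726 -0.5883 5.5737 rad/s, tip=-0.4689 -0.2855 1.3781 m, tau=-17.7623 4.2830 -1.3833 -2.4983 N·m.
t=0.1800 s (step 9): theta=0.1197 -0.5892 -0.0662 1.1614 rad, qdot=-0.6265 -0.0749 -0.1354 4.0079 rad/s, tip=-0.4562 -0.3421 1.2685 m, tau=-0.2457 14.6077 -1.9947 -4.5834 N·m.
t=0.2400 s (step 12): theta=0.0364 -0.5458 -0.0657 1.3675 rad, qdot=-1.9798 1.3989 0.0812 2.8737 rad/s, tip=-0.4630 -0.4036 1.1743 m, tau=11.2278 19.5942 -1.5735 -4.9248 N·m.
t=0.3000 s (step 15): theta=-0.0974 -0.4380 -0.0617 1.5068 rad, qdot=-2.3583 2.0869 0.0210 1.7826 rad/s, tip=-0.4801 -0.4641 1.0983 m, tau=17.8615 19.5563 -0.8976 -4.5706 N·m.
t=0.3600 s (step 18): theta=-0.2347 -0.3076 -0.0639 1.5861 rad, qdot=-2.1743 2.1984 -0.0919 0.9061 rad/s, tip=-0.4984 -0.5224 1.0396 m, tau=20.9957 16.6616 -0.3992 -4.1255 N·m.
t=0.4200 s (step 21): theta=-0.3541 -0.1808 -0.0735 1.6219 rad, qdot=-1.7989 2.0072 -0.2234 0.3325 rad/s, tip=-0.5131 -0.5765 0.9945 m, tau=22.4134 13.4885 -0.1178 -3.8135 N·m.
t=0.4800 s (step 24): theta=-0.4503 -0.0692 -0.0902 1.6313 rad, qdot=-1.4214 1.7138 -0.3222 0.0130 rad/s, tip=-0.5236 -0.6243 0.9593 m, tau=22.8140 10.7799 0.0324 -3.6462 N·m.
t=0.5400 s (step 27): theta=-0.5256 0.0244 -0.1113 1.6271 rad, qdot=-1.1011 1.4107 -0.3719 -0.1323 rad/s, tip=-0.5302 -0.6648 0.9317 m, tau=22.6741 8.6849 0.1148 -3.5871 N·m.
t=0.6000 s (step 30): theta=-0.5837 0.1005 -0.1340 1.6172 rad, qdot=-0.8463 1.1349 -0.3787 -0.1880 rad/s, tip=-0.5341 -0.6980 0.9098 m, tau=22.3354 7.1691 0.1617 -3.5592 N·m.
t=0.6600 s (step 33): theta=-0.6283 0.1612 -0.1562 1.6055 rad, qdot=-0.6483 0.8974 -0.3545 -0.1971 rad/s, tip=-0.5361 -0.7246 0.8927 m, tau=21.9886 6.1321 0.1882 -3.5432 N·m.
t=0.7200 s (step 36): theta=-0.6624 0.2089 -0.1762 1.5940 rad, qdot=-0.4956 0.6986 -0.3110 -0.1842 rad/s, tip=-0.5373 -0.7456 0.8794 m, tau=21.7120 5.4620 0.2018 -3.5316 N·m.
t=0.7800 s (step 39): theta=-0.6884 0.2458 -0.1933 1.5836 rad, qdot=-0.3781 0.5355 -0.2574 -0.1627 rad/s, tip=-0.5379 -0.7620 0.8691 m, tau=21.5207 5.0586 0.2065 -3.5220 N·m.
t=0.8400 s (step 42): theta=-0.7083 0.2738 -0.2071 1.5745 rad, qdot=-0.2875 0.4033 -0.2007 -0.1393 rad/s, tip=-0.5385 -0.7746 0.8612 m, tau=21.4022 4.8410 0.2050 -3.5138 N·m.
t=0.9000 s (step 45): theta=-0.7233 0.2947 -0.2174 1.5669 rad, qdot=-0.2175 0.2976 -0.1452 -0.1173 rad/s, tip=-0.5391 -0.7842 0.8552 m, tau=21.3365 4.7478 0.1992 -3.5068 N·m.
t=0.9600 s (step 48): theta=-0.7347 0.3099 -0.2246 1.5604 rad, qdot=-0.1635 0.2138 -0.0938 -0.0978 rad/s, tip=-0.5398 -0.7915 0.8508 m, tau=21.3054 4.7347 0.1904 -3.5010 N·m.
t=1.0200 s (step 51): theta=-0.7432 0.3207 -0.2288 1.5551 rad, qdot=-0.1219 0.1481 -0.0479 -0.0811 rad/s, tip=-0.5406 -0.7970 0.8474 m, tau=21.2962 4.7720 0.1796 -3.4964 N·m.
t=1.0800 s (step 54): theta=-0.7495 0.3280 -0.2306 1.5506 rad, qdot=-0.0897 0.0969 -0.0146 -0.0671 rad/s, tip=-0.5415 -0.8011 0.8450 m, tau=21.3260 4.8755 0.1685 -3.4927 N·m.
t=1.1400 s (step 57): theta=-0.7541 0.3326 -0.2311 1.5470 rad, qdot=-0.0652 0.0593 -0.0054 -0.0554 rad/s, tip=-0.5426 -0.8040 0.8433 m, tau=21.4148 5.0673 0.1600 -3.4898 N·m.
t=1.2000 s (step 60): theta=-0.7575 0.3354 -0.2313 1.5440 rad, qdot=-0.0473 0.0352 -0.0031 -0.0456 rad/s, tip=-0.5438 -0.8060 0.8421 m, tau=21.4709 5.2096 0.1544 -3.4876 N·m.
t=1.2600 s (step 63): theta=-0.7599 0.3370 -0.2315 1.5415 rad, qdot=-0.0345 0.0207 -0.0019 -0.0374 rad/s, tip=-0.5450 -0.8074 0.8413 m, tau=21.4898 5.2908 0.1509 -3.4859 N·m.
t=1.3200 s (step 66): theta=-0.7617 0.3380 -0.2316 1.5394 rad, qdot=-0.0254 0.0122 -0.0012 -0.0308 rad/s, tip=-0.5461 -0.8084 0.8407 m, tau=21.4880 5.3311 0.1488 -3.4845 N·m.
t=1.3800 s (step 69): theta=-0.7630 0.3386 -0.2316 1.5377 rad, qdot=-0.0189 0.0073 -0.0007 -0.0256 rad/s, tip=-0.5470 -0.8092 0.8404 m, tau=21.4768 5.3471 0.1476 -3.4833 N·m.
t=1.4400 s (step 72): theta=-0.7640 0.3389 -0.2317 1.5363 rad, qdot=-0.0142 0.0046 -0.0004 -0.0213 rad/s, tip=-0.5478 -0.8097 0.8402 m, tau=21.4623 5.3502 0.1470 -3.4823 N·m.
t=1.5000 s (step 75): theta=-0.7647 0.3391 -0.2317 1.5352 rad, qdot=-0.0107 0.0031 -0.0002 -0.0179 rad/s, tip=-0.5484 -0.8101 0.8400 m, tau=21.4478 5.3470 0.1467 -3.4814 N·m.
t=1.5600 s (step 78): theta=-0.7653 0.3393 -0.2317 1.5342 rad, qdot=-0.0082 0.0022 -0.0001 -0.0152 rad/s, tip=-0.5489 -0.8105 0.8400 m, tau=21.4348 5.3415 0.1465 -3.4806 N·m.
t=1.6200 s (step 81): theta=-0.7657 0.3394 -0.2317 1.5333 rad, qdot=-0.0063 0.0017 -0.0001 -0.0129 rad/s, tip=-0.5492 -0.8107 0.8400 m, tau=21.4239 5.3354 0.1465 -3.4799 N·m.
t=1.6800 s (step 84): theta=-0.7661 0.3395 -0.2317 1.5326 rad, qdot=-0.0048 0.0013 -0.0001 -0.0111 rad/s, tip=-0.5495 -0.8110 0.8400 m, tau=21.4150 5.3297 0.1465 -3.4793 N·m.
t=1.7000 s (step 85): theta=-0.7662 0.3395 -0.2317 1.5324 rad, qdot=-0.0044 0.0012 -0.0001 -0.0105 rad/s, tip=-0.5496 -0.8110 0.8400 m.
final theta (rad): -0.7662 0.3395 -0.2317 1.5324
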